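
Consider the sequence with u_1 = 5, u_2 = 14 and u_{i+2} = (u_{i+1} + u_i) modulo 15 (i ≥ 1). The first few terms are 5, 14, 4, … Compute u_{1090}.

11

Listing terms: u_1 = 5, u_2 = 14, u_3 = 4, u_4 = 3, u_5 = 7, u_6 = 10, u_7 = 2, u_8 = 12, u_9 = 14, u_{10} = 11, u_{11} = 10, u_{12} = 6, u_{13} = 1, u_{14} = 7, u_{15} = 8, u_{16} = 0, u_{17} = 8, u_{18} = 8, u_{19} = 1, u_{20} = 9, u_{21} = 10, u_{22} = 4, u_{23} = 14, u_{24} = 3, u_{25} = 2, u_{26} = 5, u_{27} = 7, u_{28} = 12, u_{29} = 4, u_{30} = 1, u_{31} = 5, u_{32} = 6, u_{33} = 11, u_{34} = 2, u_{35} = 13, u_{36} = 0, u_{37} = 13, u_{38} = 13, u_{39} = 11, u_{40} = 9, u_{41} = 5, u_{42} = 14.
Since (u_{41}, u_{42}) = (u_1, u_2) = (5, 14) (two consecutive terms determine the rest), the sequence is periodic with period 40.
(1090 - 1) mod 40 = 9, so u_{1090} = u_{10} = 11.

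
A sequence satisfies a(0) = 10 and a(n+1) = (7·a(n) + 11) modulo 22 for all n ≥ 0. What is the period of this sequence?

a(0) = 10, a(1) = 15, a(2) = 6, a(3) = 9, a(4) = 8, a(5) = 1, a(6) = 18, a(7) = 5, a(8) = 2, a(9) = 3, a(10) = 10.
The sequence repeats with period 10.

10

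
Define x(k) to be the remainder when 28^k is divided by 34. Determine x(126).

We have x(0) = 1; x(1) = 28; x(2) = 2; x(3) = 22; x(4) = 4; x(5) = 10; x(6) = 8; x(7) = 20; x(8) = 16; x(9) = 6; x(10) = 32; x(11) = 12; x(12) = 30; x(13) = 24; x(14) = 26; x(15) = 14; x(16) = 18; x(17) = 28.
Since x(17) = x(1) = 28, the sequence is eventually periodic: after a pre-period of length 1 it cycles with period 16.
For k ≥ 1, x(k) depends only on (k - 1) mod 16. (126 - 1) mod 16 = 13, so x(126) = x(14) = 26.

26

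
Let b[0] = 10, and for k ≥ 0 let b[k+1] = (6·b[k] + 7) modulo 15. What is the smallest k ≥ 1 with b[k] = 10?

b[0] = 10, b[1] = 7, b[2] = 4, b[3] = 1, b[4] = 13, b[5] = 10.
The sequence repeats with period 5.
The value 10 next appears (with k ≥ 1) at b[5].

5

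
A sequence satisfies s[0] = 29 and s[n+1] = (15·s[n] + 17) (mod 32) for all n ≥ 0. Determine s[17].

4

We have s[0] = 29,  s[1] = 4,  s[2] = 13,  s[3] = 20,  s[4] = 29.
The sequence repeats with period 4.
(17 - 0) mod 4 = 1, so s[17] = s[1] = 4.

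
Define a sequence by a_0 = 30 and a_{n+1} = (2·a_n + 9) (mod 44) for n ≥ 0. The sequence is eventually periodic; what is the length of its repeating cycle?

10

We have a_0 = 30; a_1 = 25; a_2 = 15; a_3 = 39; a_4 = 43; a_5 = 7; a_6 = 23; a_7 = 11; a_8 = 31; a_9 = 27; a_{10} = 19; a_{11} = 3; a_{12} = 15.
Since a_{12} = a_2 = 15, the sequence is eventually periodic: after a pre-period of length 2 it cycles with period 10.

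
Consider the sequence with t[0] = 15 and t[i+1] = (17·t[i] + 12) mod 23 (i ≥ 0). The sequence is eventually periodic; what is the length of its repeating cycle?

22

t[0] = 15; t[1] = 14; t[2] = 20; t[3] = 7; t[4] = 16; t[5] = 8; t[6] = 10; t[7] = 21; t[8] = 1; t[9] = 6; t[10] = 22; t[11] = 18; t[12] = 19; t[13] = 13; t[14] = 3; t[15] = 17; t[16] = 2; t[17] = 0; t[18] = 12; t[19] = 9; t[20] = 4; t[21] = 11; t[22] = 15.
Since t[22] = t[0] = 15, the sequence is periodic with period 22.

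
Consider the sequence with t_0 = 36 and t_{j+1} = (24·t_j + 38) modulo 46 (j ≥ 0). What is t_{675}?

18

t_0 = 36; t_1 = 28; t_2 = 20; t_3 = 12; t_4 = 4; t_5 = 42; t_6 = 34; t_7 = 26; t_8 = 18; t_9 = 10; t_{10} = 2; t_{11} = 40; t_{12} = 32; t_{13} = 24; t_{14} = 16; t_{15} = 8; t_{16} = 0; t_{17} = 38; t_{18} = 30; t_{19} = 22; t_{20} = 14; t_{21} = 6; t_{22} = 44; t_{23} = 36.
The sequence repeats with period 23.
(675 - 0) mod 23 = 8, so t_{675} = t_8 = 18.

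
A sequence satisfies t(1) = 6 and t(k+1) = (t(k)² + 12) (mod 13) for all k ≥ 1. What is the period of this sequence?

Computing terms: t(1) = 6, t(2) = 9, t(3) = 2, t(4) = 3, t(5) = 8, t(6) = 11, t(7) = 3.
Since t(7) = t(4) = 3, the sequence is eventually periodic: after a pre-period of length 3 it cycles with period 3.

3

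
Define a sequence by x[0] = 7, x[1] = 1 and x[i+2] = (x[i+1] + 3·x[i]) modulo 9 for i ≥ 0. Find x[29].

Listing terms: x[0] = 7; x[1] = 1; x[2] = 4; x[3] = 7; x[4] = 1.
Since (x[3], x[4]) = (x[0], x[1]) = (7, 1) (two consecutive terms determine the rest), the sequence is periodic with period 3.
So x[29] = x[0 + ((29-0) mod 3)] = x[2] = 4.

4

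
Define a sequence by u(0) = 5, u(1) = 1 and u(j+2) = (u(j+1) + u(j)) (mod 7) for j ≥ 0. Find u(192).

5

We have u(0) = 5; u(1) = 1; u(2) = 6; u(3) = 0; u(4) = 6; u(5) = 6; u(6) = 5; u(7) = 4; u(8) = 2; u(9) = 6; u(10) = 1; u(11) = 0; u(12) = 1; u(13) = 1; u(14) = 2; u(15) = 3; u(16) = 5; u(17) = 1.
The sequence repeats with period 16.
(192 - 0) mod 16 = 0, so u(192) = u(0) = 5.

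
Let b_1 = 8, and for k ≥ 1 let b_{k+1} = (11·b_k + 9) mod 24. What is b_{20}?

We have b_1 = 8,  b_2 = 1,  b_3 = 20,  b_4 = 13,  b_5 = 8.
Since b_5 = b_1 = 8, the sequence is periodic with period 4.
So b_{20} = b_{1 + ((20-1) mod 4)} = b_4 = 13.

13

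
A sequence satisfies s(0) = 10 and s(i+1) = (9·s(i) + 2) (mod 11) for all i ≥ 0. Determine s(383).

3

Listing terms: s(0) = 10,  s(1) = 4,  s(2) = 5,  s(3) = 3,  s(4) = 7,  s(5) = 10.
Since s(5) = s(0) = 10, the sequence is periodic with period 5.
(383 - 0) mod 5 = 3, so s(383) = s(3) = 3.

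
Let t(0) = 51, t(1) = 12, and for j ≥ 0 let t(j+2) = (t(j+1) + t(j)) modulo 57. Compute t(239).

42

t(0) = 51; t(1) = 12; t(2) = 6; t(3) = 18; t(4) = 24; t(5) = 42; t(6) = 9; t(7) = 51; t(8) = 3; t(9) = 54; t(10) = 0; t(11) = 54; t(12) = 54; t(13) = 51; t(14) = 48; t(15) = 42; t(16) = 33; t(17) = 18; t(18) = 51; t(19) = 12.
The sequence repeats with period 18.
So t(239) = t(0 + ((239-0) mod 18)) = t(5) = 42.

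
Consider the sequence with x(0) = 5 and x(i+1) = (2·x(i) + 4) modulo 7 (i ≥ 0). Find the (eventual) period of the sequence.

3

Computing terms: x(0) = 5,  x(1) = 0,  x(2) = 4,  x(3) = 5.
The sequence repeats with period 3.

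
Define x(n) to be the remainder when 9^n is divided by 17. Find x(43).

15

Listing terms: x(1) = 9, x(2) = 13, x(3) = 15, x(4) = 16, x(5) = 8, x(6) = 4, x(7) = 2, x(8) = 1, x(9) = 9.
Since x(9) = x(1) = 9, the sequence is periodic with period 8.
(43 - 1) mod 8 = 2, so x(43) = x(3) = 15.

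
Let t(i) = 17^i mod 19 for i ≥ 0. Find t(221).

6

We have t(0) = 1,  t(1) = 17,  t(2) = 4,  t(3) = 11,  t(4) = 16,  t(5) = 6,  t(6) = 7,  t(7) = 5,  t(8) = 9,  t(9) = 1.
Since t(9) = t(0) = 1, the sequence is periodic with period 9.
(221 - 0) mod 9 = 5, so t(221) = t(5) = 6.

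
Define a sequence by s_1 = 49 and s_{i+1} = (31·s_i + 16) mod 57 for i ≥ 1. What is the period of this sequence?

6

Computing terms: s_1 = 49, s_2 = 53, s_3 = 6, s_4 = 31, s_5 = 8, s_6 = 36, s_7 = 49.
Since s_7 = s_1 = 49, the sequence is periodic with period 6.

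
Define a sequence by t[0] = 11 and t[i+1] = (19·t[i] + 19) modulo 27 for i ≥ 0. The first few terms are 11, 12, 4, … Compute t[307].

21

Computing terms: t[0] = 11, t[1] = 12, t[2] = 4, t[3] = 14, t[4] = 15, t[5] = 7, t[6] = 17, t[7] = 18, t[8] = 10, t[9] = 20, t[10] = 21, t[11] = 13, t[12] = 23, t[13] = 24, t[14] = 16, t[15] = 26, t[16] = 0, t[17] = 19, t[18] = 2, t[19] = 3, t[20] = 22, t[21] = 5, t[22] = 6, t[23] = 25, t[24] = 8, t[25] = 9, t[26] = 1, t[27] = 11.
The sequence repeats with period 27.
(307 - 0) mod 27 = 10, so t[307] = t[10] = 21.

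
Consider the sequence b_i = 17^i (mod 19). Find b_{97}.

Computing terms: b_0 = 1; b_1 = 17; b_2 = 4; b_3 = 11; b_4 = 16; b_5 = 6; b_6 = 7; b_7 = 5; b_8 = 9; b_9 = 1.
The sequence repeats with period 9.
So b_{97} = b_{0 + ((97-0) mod 9)} = b_7 = 5.

5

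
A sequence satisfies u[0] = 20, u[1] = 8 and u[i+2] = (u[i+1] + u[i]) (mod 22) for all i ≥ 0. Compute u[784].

Computing terms: u[0] = 20,  u[1] = 8,  u[2] = 6,  u[3] = 14,  u[4] = 20,  u[5] = 12,  u[6] = 10,  u[7] = 0,  u[8] = 10,  u[9] = 10,  u[10] = 20,  u[11] = 8.
The sequence repeats with period 10.
(784 - 0) mod 10 = 4, so u[784] = u[4] = 20.

20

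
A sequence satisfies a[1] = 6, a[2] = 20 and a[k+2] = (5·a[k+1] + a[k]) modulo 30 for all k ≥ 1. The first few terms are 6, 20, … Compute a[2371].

16

a[1] = 6; a[2] = 20; a[3] = 16; a[4] = 10; a[5] = 6; a[6] = 10; a[7] = 26; a[8] = 20; a[9] = 6; a[10] = 20.
Since (a[9], a[10]) = (a[1], a[2]) = (6, 20) (two consecutive terms determine the rest), the sequence is periodic with period 8.
So a[2371] = a[1 + ((2371-1) mod 8)] = a[3] = 16.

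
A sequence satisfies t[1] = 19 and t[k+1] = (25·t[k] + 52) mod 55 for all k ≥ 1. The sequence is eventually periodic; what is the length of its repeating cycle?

Computing terms: t[1] = 19, t[2] = 32, t[3] = 27, t[4] = 12, t[5] = 22, t[6] = 52, t[7] = 32.
Since t[7] = t[2] = 32, the sequence is eventually periodic: after a pre-period of length 1 it cycles with period 5.

5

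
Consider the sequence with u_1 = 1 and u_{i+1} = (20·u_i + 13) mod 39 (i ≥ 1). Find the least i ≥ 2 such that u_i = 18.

4

Listing terms: u_1 = 1,  u_2 = 33,  u_3 = 10,  u_4 = 18,  u_5 = 22,  u_6 = 24,  u_7 = 25,  u_8 = 6,  u_9 = 16,  u_{10} = 21,  u_{11} = 4,  u_{12} = 15,  u_{13} = 1.
The sequence repeats with period 12.
The value 18 first appears (with i ≥ 2) at u_4.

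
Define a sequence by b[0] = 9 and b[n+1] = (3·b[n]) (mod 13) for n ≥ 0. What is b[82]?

1

We have b[0] = 9, b[1] = 1, b[2] = 3, b[3] = 9.
The sequence repeats with period 3.
(82 - 0) mod 3 = 1, so b[82] = b[1] = 1.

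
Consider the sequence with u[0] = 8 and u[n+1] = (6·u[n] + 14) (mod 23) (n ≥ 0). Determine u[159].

u[0] = 8, u[1] = 16, u[2] = 18, u[3] = 7, u[4] = 10, u[5] = 5, u[6] = 21, u[7] = 2, u[8] = 3, u[9] = 9, u[10] = 22, u[11] = 8.
The sequence repeats with period 11.
(159 - 0) mod 11 = 5, so u[159] = u[5] = 5.

5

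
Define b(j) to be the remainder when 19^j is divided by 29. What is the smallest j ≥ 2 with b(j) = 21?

5

Computing terms: b(1) = 19; b(2) = 13; b(3) = 15; b(4) = 24; b(5) = 21; b(6) = 22; b(7) = 12; b(8) = 25; b(9) = 11; b(10) = 6; b(11) = 27; b(12) = 20; b(13) = 3; b(14) = 28; b(15) = 10; b(16) = 16; b(17) = 14; b(18) = 5; b(19) = 8; b(20) = 7; b(21) = 17; b(22) = 4; b(23) = 18; b(24) = 23; b(25) = 2; b(26) = 9; b(27) = 26; b(28) = 1; b(29) = 19.
The sequence repeats with period 28.
The value 21 first appears (with j ≥ 2) at b(5).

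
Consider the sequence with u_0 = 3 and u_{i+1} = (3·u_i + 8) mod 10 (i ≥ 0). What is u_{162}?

Listing terms: u_0 = 3,  u_1 = 7,  u_2 = 9,  u_3 = 5,  u_4 = 3.
Since u_4 = u_0 = 3, the sequence is periodic with period 4.
(162 - 0) mod 4 = 2, so u_{162} = u_2 = 9.

9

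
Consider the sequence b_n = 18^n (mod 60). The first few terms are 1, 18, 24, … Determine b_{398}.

Computing terms: b_0 = 1, b_1 = 18, b_2 = 24, b_3 = 12, b_4 = 36, b_5 = 48, b_6 = 24.
Since b_6 = b_2 = 24, the sequence is eventually periodic: after a pre-period of length 2 it cycles with period 4.
For n ≥ 2, b_n depends only on (n - 2) mod 4. (398 - 2) mod 4 = 0, so b_{398} = b_2 = 24.

24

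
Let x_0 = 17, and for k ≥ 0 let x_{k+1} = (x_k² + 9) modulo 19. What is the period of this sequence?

6

Computing terms: x_0 = 17, x_1 = 13, x_2 = 7, x_3 = 1, x_4 = 10, x_5 = 14, x_6 = 15, x_7 = 6, x_8 = 7.
Since x_8 = x_2 = 7, the sequence is eventually periodic: after a pre-period of length 2 it cycles with period 6.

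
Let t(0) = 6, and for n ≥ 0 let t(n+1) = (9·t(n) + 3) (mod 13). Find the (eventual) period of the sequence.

3

t(0) = 6,  t(1) = 5,  t(2) = 9,  t(3) = 6.
The sequence repeats with period 3.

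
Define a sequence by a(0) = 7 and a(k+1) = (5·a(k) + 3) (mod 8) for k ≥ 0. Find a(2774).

Computing terms: a(0) = 7,  a(1) = 6,  a(2) = 1,  a(3) = 0,  a(4) = 3,  a(5) = 2,  a(6) = 5,  a(7) = 4,  a(8) = 7.
The sequence repeats with period 8.
(2774 - 0) mod 8 = 6, so a(2774) = a(6) = 5.

5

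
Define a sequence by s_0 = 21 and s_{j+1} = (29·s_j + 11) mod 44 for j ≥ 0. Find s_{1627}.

We have s_0 = 21, s_1 = 4, s_2 = 39, s_3 = 42, s_4 = 41, s_5 = 12, s_6 = 7, s_7 = 38, s_8 = 13, s_9 = 36, s_{10} = 43, s_{11} = 26, s_{12} = 17, s_{13} = 20, s_{14} = 19, s_{15} = 34, s_{16} = 29, s_{17} = 16, s_{18} = 35, s_{19} = 14, s_{20} = 21.
Since s_{20} = s_0 = 21, the sequence is periodic with period 20.
(1627 - 0) mod 20 = 7, so s_{1627} = s_7 = 38.

38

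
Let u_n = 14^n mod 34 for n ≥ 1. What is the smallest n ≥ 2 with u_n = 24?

Listing terms: u_1 = 14, u_2 = 26, u_3 = 24, u_4 = 30, u_5 = 12, u_6 = 32, u_7 = 6, u_8 = 16, u_9 = 20, u_{10} = 8, u_{11} = 10, u_{12} = 4, u_{13} = 22, u_{14} = 2, u_{15} = 28, u_{16} = 18, u_{17} = 14.
Since u_{17} = u_1 = 14, the sequence is periodic with period 16.
The value 24 first appears (with n ≥ 2) at u_3.

3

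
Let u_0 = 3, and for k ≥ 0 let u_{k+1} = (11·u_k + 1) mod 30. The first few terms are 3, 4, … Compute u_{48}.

u_0 = 3,  u_1 = 4,  u_2 = 15,  u_3 = 16,  u_4 = 27,  u_5 = 28,  u_6 = 9,  u_7 = 10,  u_8 = 21,  u_9 = 22,  u_{10} = 3.
The sequence repeats with period 10.
So u_{48} = u_{0 + ((48-0) mod 10)} = u_8 = 21.

21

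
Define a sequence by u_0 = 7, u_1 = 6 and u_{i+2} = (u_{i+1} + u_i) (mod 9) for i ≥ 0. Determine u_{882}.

7

u_0 = 7, u_1 = 6, u_2 = 4, u_3 = 1, u_4 = 5, u_5 = 6, u_6 = 2, u_7 = 8, u_8 = 1, u_9 = 0, u_{10} = 1, u_{11} = 1, u_{12} = 2, u_{13} = 3, u_{14} = 5, u_{15} = 8, u_{16} = 4, u_{17} = 3, u_{18} = 7, u_{19} = 1, u_{20} = 8, u_{21} = 0, u_{22} = 8, u_{23} = 8, u_{24} = 7, u_{25} = 6.
Since (u_{24}, u_{25}) = (u_0, u_1) = (7, 6) (two consecutive terms determine the rest), the sequence is periodic with period 24.
So u_{882} = u_{0 + ((882-0) mod 24)} = u_{18} = 7.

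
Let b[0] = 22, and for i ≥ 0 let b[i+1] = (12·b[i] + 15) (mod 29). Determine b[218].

Computing terms: b[0] = 22; b[1] = 18; b[2] = 28; b[3] = 3; b[4] = 22.
The sequence repeats with period 4.
So b[218] = b[0 + ((218-0) mod 4)] = b[2] = 28.

28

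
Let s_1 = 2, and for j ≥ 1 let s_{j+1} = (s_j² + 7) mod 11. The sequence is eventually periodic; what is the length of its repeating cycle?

3

s_1 = 2, s_2 = 0, s_3 = 7, s_4 = 1, s_5 = 8, s_6 = 5, s_7 = 10, s_8 = 8.
Since s_8 = s_5 = 8, the sequence is eventually periodic: after a pre-period of length 4 it cycles with period 3.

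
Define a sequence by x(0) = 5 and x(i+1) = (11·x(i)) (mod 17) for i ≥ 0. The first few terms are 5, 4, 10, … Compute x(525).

x(0) = 5,  x(1) = 4,  x(2) = 10,  x(3) = 8,  x(4) = 3,  x(5) = 16,  x(6) = 6,  x(7) = 15,  x(8) = 12,  x(9) = 13,  x(10) = 7,  x(11) = 9,  x(12) = 14,  x(13) = 1,  x(14) = 11,  x(15) = 2,  x(16) = 5.
The sequence repeats with period 16.
So x(525) = x(0 + ((525-0) mod 16)) = x(13) = 1.

1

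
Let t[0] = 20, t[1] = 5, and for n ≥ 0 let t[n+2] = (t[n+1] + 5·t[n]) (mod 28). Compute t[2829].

We have t[0] = 20; t[1] = 5; t[2] = 21; t[3] = 18; t[4] = 11; t[5] = 17; t[6] = 16; t[7] = 17; t[8] = 13; t[9] = 14; t[10] = 23; t[11] = 9; t[12] = 12; t[13] = 1; t[14] = 5; t[15] = 10; t[16] = 7; t[17] = 1; t[18] = 8; t[19] = 13; t[20] = 25; t[21] = 6; t[22] = 19; t[23] = 21; t[24] = 4; t[25] = 25; t[26] = 17; t[27] = 2; t[28] = 3; t[29] = 13; t[30] = 0; t[31] = 9; t[32] = 9; t[33] = 26; t[34] = 15; t[35] = 5; t[36] = 24; t[37] = 21; t[38] = 1; t[39] = 22; t[40] = 27; t[41] = 25; t[42] = 20; t[43] = 5.
Since (t[42], t[43]) = (t[0], t[1]) = (20, 5) (two consecutive terms determine the rest), the sequence is periodic with period 42.
(2829 - 0) mod 42 = 15, so t[2829] = t[15] = 10.

10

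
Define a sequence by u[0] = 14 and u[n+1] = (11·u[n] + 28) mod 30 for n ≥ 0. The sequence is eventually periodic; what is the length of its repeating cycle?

u[0] = 14,  u[1] = 2,  u[2] = 20,  u[3] = 8,  u[4] = 26,  u[5] = 14.
Since u[5] = u[0] = 14, the sequence is periodic with period 5.

5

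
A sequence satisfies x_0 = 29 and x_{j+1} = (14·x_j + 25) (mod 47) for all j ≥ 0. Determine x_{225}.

12

x_0 = 29, x_1 = 8, x_2 = 43, x_3 = 16, x_4 = 14, x_5 = 33, x_6 = 17, x_7 = 28, x_8 = 41, x_9 = 35, x_{10} = 45, x_{11} = 44, x_{12} = 30, x_{13} = 22, x_{14} = 4, x_{15} = 34, x_{16} = 31, x_{17} = 36, x_{18} = 12, x_{19} = 5, x_{20} = 1, x_{21} = 39, x_{22} = 7, x_{23} = 29.
Since x_{23} = x_0 = 29, the sequence is periodic with period 23.
So x_{225} = x_{0 + ((225-0) mod 23)} = x_{18} = 12.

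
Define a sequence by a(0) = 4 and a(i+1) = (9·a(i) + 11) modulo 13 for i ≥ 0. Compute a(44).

5

a(0) = 4, a(1) = 8, a(2) = 5, a(3) = 4.
Since a(3) = a(0) = 4, the sequence is periodic with period 3.
So a(44) = a(0 + ((44-0) mod 3)) = a(2) = 5.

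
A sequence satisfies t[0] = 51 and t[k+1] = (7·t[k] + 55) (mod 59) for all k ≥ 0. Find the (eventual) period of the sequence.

29

t[0] = 51, t[1] = 58, t[2] = 48, t[3] = 37, t[4] = 19, t[5] = 11, t[6] = 14, t[7] = 35, t[8] = 5, t[9] = 31, t[10] = 36, t[11] = 12, t[12] = 21, t[13] = 25, t[14] = 53, t[15] = 13, t[16] = 28, t[17] = 15, t[18] = 42, t[19] = 54, t[20] = 20, t[21] = 18, t[22] = 4, t[23] = 24, t[24] = 46, t[25] = 23, t[26] = 39, t[27] = 33, t[28] = 50, t[29] = 51.
Since t[29] = t[0] = 51, the sequence is periodic with period 29.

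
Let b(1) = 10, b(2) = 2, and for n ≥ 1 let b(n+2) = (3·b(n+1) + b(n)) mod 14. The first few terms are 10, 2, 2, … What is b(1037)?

2

We have b(1) = 10; b(2) = 2; b(3) = 2; b(4) = 8; b(5) = 12; b(6) = 2; b(7) = 4; b(8) = 0; b(9) = 4; b(10) = 12; b(11) = 12; b(12) = 6; b(13) = 2; b(14) = 12; b(15) = 10; b(16) = 0; b(17) = 10; b(18) = 2.
Since (b(17), b(18)) = (b(1), b(2)) = (10, 2) (two consecutive terms determine the rest), the sequence is periodic with period 16.
(1037 - 1) mod 16 = 12, so b(1037) = b(13) = 2.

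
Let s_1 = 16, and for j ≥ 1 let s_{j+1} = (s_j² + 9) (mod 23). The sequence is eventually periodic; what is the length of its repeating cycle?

3

We have s_1 = 16; s_2 = 12; s_3 = 15; s_4 = 4; s_5 = 2; s_6 = 13; s_7 = 17; s_8 = 22; s_9 = 10; s_{10} = 17.
Since s_{10} = s_7 = 17, the sequence is eventually periodic: after a pre-period of length 6 it cycles with period 3.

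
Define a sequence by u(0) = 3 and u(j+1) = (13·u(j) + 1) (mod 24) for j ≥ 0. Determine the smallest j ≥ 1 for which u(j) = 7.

4

u(0) = 3, u(1) = 16, u(2) = 17, u(3) = 6, u(4) = 7, u(5) = 20, u(6) = 21, u(7) = 10, u(8) = 11, u(9) = 0, u(10) = 1, u(11) = 14, u(12) = 15, u(13) = 4, u(14) = 5, u(15) = 18, u(16) = 19, u(17) = 8, u(18) = 9, u(19) = 22, u(20) = 23, u(21) = 12, u(22) = 13, u(23) = 2, u(24) = 3.
Since u(24) = u(0) = 3, the sequence is periodic with period 24.
The value 7 first appears (with j ≥ 1) at u(4).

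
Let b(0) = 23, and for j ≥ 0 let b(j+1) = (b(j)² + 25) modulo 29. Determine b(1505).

b(0) = 23,  b(1) = 3,  b(2) = 5,  b(3) = 21,  b(4) = 2,  b(5) = 0,  b(6) = 25,  b(7) = 12,  b(8) = 24,  b(9) = 21.
Since b(9) = b(3) = 21, the sequence is eventually periodic: after a pre-period of length 3 it cycles with period 6.
For j ≥ 3, b(j) depends only on (j - 3) mod 6. (1505 - 3) mod 6 = 2, so b(1505) = b(5) = 0.

0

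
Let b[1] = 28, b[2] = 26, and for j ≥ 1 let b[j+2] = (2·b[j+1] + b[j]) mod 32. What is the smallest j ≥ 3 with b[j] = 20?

13

We have b[1] = 28,  b[2] = 26,  b[3] = 16,  b[4] = 26,  b[5] = 4,  b[6] = 2,  b[7] = 8,  b[8] = 18,  b[9] = 12,  b[10] = 10,  b[11] = 0,  b[12] = 10,  b[13] = 20,  b[14] = 18,  b[15] = 24,  b[16] = 2,  b[17] = 28,  b[18] = 26.
Since (b[17], b[18]) = (b[1], b[2]) = (28, 26) (two consecutive terms determine the rest), the sequence is periodic with period 16.
The value 20 first appears (with j ≥ 3) at b[13].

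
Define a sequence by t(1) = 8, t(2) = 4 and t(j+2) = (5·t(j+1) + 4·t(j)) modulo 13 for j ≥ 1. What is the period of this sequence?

We have t(1) = 8, t(2) = 4, t(3) = 0, t(4) = 3, t(5) = 2, t(6) = 9, t(7) = 1, t(8) = 2, t(9) = 1, t(10) = 0, t(11) = 4, t(12) = 7, t(13) = 12, t(14) = 10, t(15) = 7, t(16) = 10, t(17) = 0, t(18) = 1, t(19) = 5, t(20) = 3, t(21) = 9, t(22) = 5, t(23) = 9, t(24) = 0, t(25) = 10, t(26) = 11, t(27) = 4, t(28) = 12, t(29) = 11, t(30) = 12, t(31) = 0, t(32) = 9, t(33) = 6, t(34) = 1, t(35) = 3, t(36) = 6, t(37) = 3, t(38) = 0, t(39) = 12, t(40) = 8, t(41) = 10, t(42) = 4, t(43) = 8, t(44) = 4.
Since (t(43), t(44)) = (t(1), t(2)) = (8, 4) (two consecutive terms determine the rest), the sequence is periodic with period 42.

42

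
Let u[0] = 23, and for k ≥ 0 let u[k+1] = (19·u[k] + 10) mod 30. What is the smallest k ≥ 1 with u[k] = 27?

Computing terms: u[0] = 23, u[1] = 27, u[2] = 13, u[3] = 17, u[4] = 3, u[5] = 7, u[6] = 23.
The sequence repeats with period 6.
The value 27 first appears (with k ≥ 1) at u[1].

1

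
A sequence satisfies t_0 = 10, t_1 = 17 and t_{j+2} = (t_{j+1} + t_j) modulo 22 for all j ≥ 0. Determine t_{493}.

Computing terms: t_0 = 10, t_1 = 17, t_2 = 5, t_3 = 0, t_4 = 5, t_5 = 5, t_6 = 10, t_7 = 15, t_8 = 3, t_9 = 18, t_{10} = 21, t_{11} = 17, t_{12} = 16, t_{13} = 11, t_{14} = 5, t_{15} = 16, t_{16} = 21, t_{17} = 15, t_{18} = 14, t_{19} = 7, t_{20} = 21, t_{21} = 6, t_{22} = 5, t_{23} = 11, t_{24} = 16, t_{25} = 5, t_{26} = 21, t_{27} = 4, t_{28} = 3, t_{29} = 7, t_{30} = 10, t_{31} = 17.
Since (t_{30}, t_{31}) = (t_0, t_1) = (10, 17) (two consecutive terms determine the rest), the sequence is periodic with period 30.
So t_{493} = t_{0 + ((493-0) mod 30)} = t_{13} = 11.

11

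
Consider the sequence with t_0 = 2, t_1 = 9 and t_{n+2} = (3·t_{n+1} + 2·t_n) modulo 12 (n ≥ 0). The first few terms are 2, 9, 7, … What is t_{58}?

7

Computing terms: t_0 = 2; t_1 = 9; t_2 = 7; t_3 = 3; t_4 = 11; t_5 = 3; t_6 = 7; t_7 = 3.
Since (t_6, t_7) = (t_2, t_3) = (7, 3) (two consecutive terms determine the rest), the sequence is eventually periodic: after a pre-period of length 2 it cycles with period 4.
For n ≥ 2, t_n depends only on (n - 2) mod 4. (58 - 2) mod 4 = 0, so t_{58} = t_2 = 7.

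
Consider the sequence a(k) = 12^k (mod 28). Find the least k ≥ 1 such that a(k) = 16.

Computing terms: a(0) = 1, a(1) = 12, a(2) = 4, a(3) = 20, a(4) = 16, a(5) = 24, a(6) = 8, a(7) = 12.
Since a(7) = a(1) = 12, the sequence is eventually periodic: after a pre-period of length 1 it cycles with period 6.
The value 16 first appears (with k ≥ 1) at a(4).

4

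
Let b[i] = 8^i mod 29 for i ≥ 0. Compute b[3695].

11

Listing terms: b[0] = 1,  b[1] = 8,  b[2] = 6,  b[3] = 19,  b[4] = 7,  b[5] = 27,  b[6] = 13,  b[7] = 17,  b[8] = 20,  b[9] = 15,  b[10] = 4,  b[11] = 3,  b[12] = 24,  b[13] = 18,  b[14] = 28,  b[15] = 21,  b[16] = 23,  b[17] = 10,  b[18] = 22,  b[19] = 2,  b[20] = 16,  b[21] = 12,  b[22] = 9,  b[23] = 14,  b[24] = 25,  b[25] = 26,  b[26] = 5,  b[27] = 11,  b[28] = 1.
Since b[28] = b[0] = 1, the sequence is periodic with period 28.
So b[3695] = b[0 + ((3695-0) mod 28)] = b[27] = 11.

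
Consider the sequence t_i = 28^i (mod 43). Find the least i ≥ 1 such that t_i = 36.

Computing terms: t_0 = 1; t_1 = 28; t_2 = 10; t_3 = 22; t_4 = 14; t_5 = 5; t_6 = 11; t_7 = 7; t_8 = 24; t_9 = 27; t_{10} = 25; t_{11} = 12; t_{12} = 35; t_{13} = 34; t_{14} = 6; t_{15} = 39; t_{16} = 17; t_{17} = 3; t_{18} = 41; t_{19} = 30; t_{20} = 23; t_{21} = 42; t_{22} = 15; t_{23} = 33; t_{24} = 21; t_{25} = 29; t_{26} = 38; t_{27} = 32; t_{28} = 36; t_{29} = 19; t_{30} = 16; t_{31} = 18; t_{32} = 31; t_{33} = 8; t_{34} = 9; t_{35} = 37; t_{36} = 4; t_{37} = 26; t_{38} = 40; t_{39} = 2; t_{40} = 13; t_{41} = 20; t_{42} = 1.
The sequence repeats with period 42.
The value 36 first appears (with i ≥ 1) at t_{28}.

28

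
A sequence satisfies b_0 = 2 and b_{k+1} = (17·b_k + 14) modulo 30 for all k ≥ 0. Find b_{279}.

Listing terms: b_0 = 2, b_1 = 18, b_2 = 20, b_3 = 24, b_4 = 2.
The sequence repeats with period 4.
(279 - 0) mod 4 = 3, so b_{279} = b_3 = 24.

24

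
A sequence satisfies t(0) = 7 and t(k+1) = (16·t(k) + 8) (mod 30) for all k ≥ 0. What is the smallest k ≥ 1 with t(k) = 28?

12

Listing terms: t(0) = 7; t(1) = 0; t(2) = 8; t(3) = 16; t(4) = 24; t(5) = 2; t(6) = 10; t(7) = 18; t(8) = 26; t(9) = 4; t(10) = 12; t(11) = 20; t(12) = 28; t(13) = 6; t(14) = 14; t(15) = 22; t(16) = 0.
Since t(16) = t(1) = 0, the sequence is eventually periodic: after a pre-period of length 1 it cycles with period 15.
The value 28 first appears (with k ≥ 1) at t(12).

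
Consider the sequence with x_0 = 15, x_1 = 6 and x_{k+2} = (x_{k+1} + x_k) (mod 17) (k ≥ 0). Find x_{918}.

x_0 = 15; x_1 = 6; x_2 = 4; x_3 = 10; x_4 = 14; x_5 = 7; x_6 = 4; x_7 = 11; x_8 = 15; x_9 = 9; x_{10} = 7; x_{11} = 16; x_{12} = 6; x_{13} = 5; x_{14} = 11; x_{15} = 16; x_{16} = 10; x_{17} = 9; x_{18} = 2; x_{19} = 11; x_{20} = 13; x_{21} = 7; x_{22} = 3; x_{23} = 10; x_{24} = 13; x_{25} = 6; x_{26} = 2; x_{27} = 8; x_{28} = 10; x_{29} = 1; x_{30} = 11; x_{31} = 12; x_{32} = 6; x_{33} = 1; x_{34} = 7; x_{35} = 8; x_{36} = 15; x_{37} = 6.
Since (x_{36}, x_{37}) = (x_0, x_1) = (15, 6) (two consecutive terms determine the rest), the sequence is periodic with period 36.
(918 - 0) mod 36 = 18, so x_{918} = x_{18} = 2.

2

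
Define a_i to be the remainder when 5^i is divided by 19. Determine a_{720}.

Listing terms: a_1 = 5; a_2 = 6; a_3 = 11; a_4 = 17; a_5 = 9; a_6 = 7; a_7 = 16; a_8 = 4; a_9 = 1; a_{10} = 5.
Since a_{10} = a_1 = 5, the sequence is periodic with period 9.
So a_{720} = a_{1 + ((720-1) mod 9)} = a_9 = 1.

1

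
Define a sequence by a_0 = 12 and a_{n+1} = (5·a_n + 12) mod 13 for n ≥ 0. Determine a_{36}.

12

Listing terms: a_0 = 12; a_1 = 7; a_2 = 8; a_3 = 0; a_4 = 12.
Since a_4 = a_0 = 12, the sequence is periodic with period 4.
So a_{36} = a_{0 + ((36-0) mod 4)} = a_0 = 12.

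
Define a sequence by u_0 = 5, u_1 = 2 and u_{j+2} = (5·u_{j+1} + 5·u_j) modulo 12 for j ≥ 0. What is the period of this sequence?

u_0 = 5; u_1 = 2; u_2 = 11; u_3 = 5; u_4 = 8; u_5 = 5; u_6 = 5; u_7 = 2.
The sequence repeats with period 6.

6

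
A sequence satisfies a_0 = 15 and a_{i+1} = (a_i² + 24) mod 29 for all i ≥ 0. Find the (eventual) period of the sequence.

4

a_0 = 15; a_1 = 17; a_2 = 23; a_3 = 2; a_4 = 28; a_5 = 25; a_6 = 11; a_7 = 0; a_8 = 24; a_9 = 20; a_{10} = 18; a_{11} = 0.
Since a_{11} = a_7 = 0, the sequence is eventually periodic: after a pre-period of length 7 it cycles with period 4.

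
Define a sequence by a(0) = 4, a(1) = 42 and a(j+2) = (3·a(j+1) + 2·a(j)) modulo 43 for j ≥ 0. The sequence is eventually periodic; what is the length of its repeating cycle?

7

Computing terms: a(0) = 4, a(1) = 42, a(2) = 5, a(3) = 13, a(4) = 6, a(5) = 1, a(6) = 15, a(7) = 4, a(8) = 42.
Since (a(7), a(8)) = (a(0), a(1)) = (4, 42) (two consecutive terms determine the rest), the sequence is periodic with period 7.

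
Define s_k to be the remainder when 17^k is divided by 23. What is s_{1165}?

19

Computing terms: s_1 = 17,  s_2 = 13,  s_3 = 14,  s_4 = 8,  s_5 = 21,  s_6 = 12,  s_7 = 20,  s_8 = 18,  s_9 = 7,  s_{10} = 4,  s_{11} = 22,  s_{12} = 6,  s_{13} = 10,  s_{14} = 9,  s_{15} = 15,  s_{16} = 2,  s_{17} = 11,  s_{18} = 3,  s_{19} = 5,  s_{20} = 16,  s_{21} = 19,  s_{22} = 1,  s_{23} = 17.
The sequence repeats with period 22.
So s_{1165} = s_{1 + ((1165-1) mod 22)} = s_{21} = 19.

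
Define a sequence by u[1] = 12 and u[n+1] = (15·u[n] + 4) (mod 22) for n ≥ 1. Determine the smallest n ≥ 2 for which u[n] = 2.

5

Listing terms: u[1] = 12; u[2] = 8; u[3] = 14; u[4] = 16; u[5] = 2; u[6] = 12.
Since u[6] = u[1] = 12, the sequence is periodic with period 5.
The value 2 first appears (with n ≥ 2) at u[5].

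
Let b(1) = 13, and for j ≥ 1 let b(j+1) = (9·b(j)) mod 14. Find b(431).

Listing terms: b(1) = 13, b(2) = 5, b(3) = 3, b(4) = 13.
Since b(4) = b(1) = 13, the sequence is periodic with period 3.
(431 - 1) mod 3 = 1, so b(431) = b(2) = 5.

5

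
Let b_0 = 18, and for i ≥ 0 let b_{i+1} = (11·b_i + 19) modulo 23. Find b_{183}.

4

We have b_0 = 18,  b_1 = 10,  b_2 = 14,  b_3 = 12,  b_4 = 13,  b_5 = 1,  b_6 = 7,  b_7 = 4,  b_8 = 17,  b_9 = 22,  b_{10} = 8,  b_{11} = 15,  b_{12} = 0,  b_{13} = 19,  b_{14} = 21,  b_{15} = 20,  b_{16} = 9,  b_{17} = 3,  b_{18} = 6,  b_{19} = 16,  b_{20} = 11,  b_{21} = 2,  b_{22} = 18.
The sequence repeats with period 22.
So b_{183} = b_{0 + ((183-0) mod 22)} = b_7 = 4.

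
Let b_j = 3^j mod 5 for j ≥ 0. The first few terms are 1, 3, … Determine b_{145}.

3

b_0 = 1, b_1 = 3, b_2 = 4, b_3 = 2, b_4 = 1.
The sequence repeats with period 4.
So b_{145} = b_{0 + ((145-0) mod 4)} = b_1 = 3.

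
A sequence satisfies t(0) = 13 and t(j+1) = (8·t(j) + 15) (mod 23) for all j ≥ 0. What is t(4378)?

13

t(0) = 13, t(1) = 4, t(2) = 1, t(3) = 0, t(4) = 15, t(5) = 20, t(6) = 14, t(7) = 12, t(8) = 19, t(9) = 6, t(10) = 17, t(11) = 13.
Since t(11) = t(0) = 13, the sequence is periodic with period 11.
So t(4378) = t(0 + ((4378-0) mod 11)) = t(0) = 13.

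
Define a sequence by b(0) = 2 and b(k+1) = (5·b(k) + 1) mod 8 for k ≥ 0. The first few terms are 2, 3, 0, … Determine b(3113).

Listing terms: b(0) = 2,  b(1) = 3,  b(2) = 0,  b(3) = 1,  b(4) = 6,  b(5) = 7,  b(6) = 4,  b(7) = 5,  b(8) = 2.
The sequence repeats with period 8.
So b(3113) = b(0 + ((3113-0) mod 8)) = b(1) = 3.

3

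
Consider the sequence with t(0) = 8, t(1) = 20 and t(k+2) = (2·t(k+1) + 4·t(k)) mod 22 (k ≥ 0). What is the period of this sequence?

We have t(0) = 8; t(1) = 20; t(2) = 6; t(3) = 4; t(4) = 10; t(5) = 14; t(6) = 2; t(7) = 16; t(8) = 18; t(9) = 12; t(10) = 8; t(11) = 20.
Since (t(10), t(11)) = (t(0), t(1)) = (8, 20) (two consecutive terms determine the rest), the sequence is periodic with period 10.

10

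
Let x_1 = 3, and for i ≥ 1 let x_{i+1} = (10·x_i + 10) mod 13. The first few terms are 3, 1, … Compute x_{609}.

7

We have x_1 = 3, x_2 = 1, x_3 = 7, x_4 = 2, x_5 = 4, x_6 = 11, x_7 = 3.
Since x_7 = x_1 = 3, the sequence is periodic with period 6.
(609 - 1) mod 6 = 2, so x_{609} = x_3 = 7.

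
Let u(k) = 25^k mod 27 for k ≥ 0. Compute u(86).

22

Listing terms: u(0) = 1, u(1) = 25, u(2) = 4, u(3) = 19, u(4) = 16, u(5) = 22, u(6) = 10, u(7) = 7, u(8) = 13, u(9) = 1.
Since u(9) = u(0) = 1, the sequence is periodic with period 9.
So u(86) = u(0 + ((86-0) mod 9)) = u(5) = 22.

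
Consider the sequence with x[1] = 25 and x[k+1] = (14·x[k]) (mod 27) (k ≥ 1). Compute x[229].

Computing terms: x[1] = 25,  x[2] = 26,  x[3] = 13,  x[4] = 20,  x[5] = 10,  x[6] = 5,  x[7] = 16,  x[8] = 8,  x[9] = 4,  x[10] = 2,  x[11] = 1,  x[12] = 14,  x[13] = 7,  x[14] = 17,  x[15] = 22,  x[16] = 11,  x[17] = 19,  x[18] = 23,  x[19] = 25.
Since x[19] = x[1] = 25, the sequence is periodic with period 18.
(229 - 1) mod 18 = 12, so x[229] = x[13] = 7.

7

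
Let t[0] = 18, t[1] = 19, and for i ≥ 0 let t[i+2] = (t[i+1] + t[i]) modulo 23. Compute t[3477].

16

t[0] = 18,  t[1] = 19,  t[2] = 14,  t[3] = 10,  t[4] = 1,  t[5] = 11,  t[6] = 12,  t[7] = 0,  t[8] = 12,  t[9] = 12,  t[10] = 1,  t[11] = 13,  t[12] = 14,  t[13] = 4,  t[14] = 18,  t[15] = 22,  t[16] = 17,  t[17] = 16,  t[18] = 10,  t[19] = 3,  t[20] = 13,  t[21] = 16,  t[22] = 6,  t[23] = 22,  t[24] = 5,  t[25] = 4,  t[26] = 9,  t[27] = 13,  t[28] = 22,  t[29] = 12,  t[30] = 11,  t[31] = 0,  t[32] = 11,  t[33] = 11,  t[34] = 22,  t[35] = 10,  t[36] = 9,  t[37] = 19,  t[38] = 5,  t[39] = 1,  t[40] = 6,  t[41] = 7,  t[42] = 13,  t[43] = 20,  t[44] = 10,  t[45] = 7,  t[46] = 17,  t[47] = 1,  t[48] = 18,  t[49] = 19.
Since (t[48], t[49]) = (t[0], t[1]) = (18, 19) (two consecutive terms determine the rest), the sequence is periodic with period 48.
So t[3477] = t[0 + ((3477-0) mod 48)] = t[21] = 16.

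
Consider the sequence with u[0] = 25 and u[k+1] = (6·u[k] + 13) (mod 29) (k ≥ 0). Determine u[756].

25

We have u[0] = 25, u[1] = 18, u[2] = 5, u[3] = 14, u[4] = 10, u[5] = 15, u[6] = 16, u[7] = 22, u[8] = 0, u[9] = 13, u[10] = 4, u[11] = 8, u[12] = 3, u[13] = 2, u[14] = 25.
Since u[14] = u[0] = 25, the sequence is periodic with period 14.
(756 - 0) mod 14 = 0, so u[756] = u[0] = 25.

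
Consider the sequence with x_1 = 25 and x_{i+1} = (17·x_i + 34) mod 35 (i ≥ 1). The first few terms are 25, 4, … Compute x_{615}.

32

We have x_1 = 25; x_2 = 4; x_3 = 32; x_4 = 18; x_5 = 25.
Since x_5 = x_1 = 25, the sequence is periodic with period 4.
So x_{615} = x_{1 + ((615-1) mod 4)} = x_3 = 32.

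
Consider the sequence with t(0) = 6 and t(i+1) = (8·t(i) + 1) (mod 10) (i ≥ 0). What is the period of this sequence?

Computing terms: t(0) = 6, t(1) = 9, t(2) = 3, t(3) = 5, t(4) = 1, t(5) = 9.
Since t(5) = t(1) = 9, the sequence is eventually periodic: after a pre-period of length 1 it cycles with period 4.

4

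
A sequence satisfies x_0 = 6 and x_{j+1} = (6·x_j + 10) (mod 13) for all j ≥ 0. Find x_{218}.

We have x_0 = 6, x_1 = 7, x_2 = 0, x_3 = 10, x_4 = 5, x_5 = 1, x_6 = 3, x_7 = 2, x_8 = 9, x_9 = 12, x_{10} = 4, x_{11} = 8, x_{12} = 6.
Since x_{12} = x_0 = 6, the sequence is periodic with period 12.
(218 - 0) mod 12 = 2, so x_{218} = x_2 = 0.

0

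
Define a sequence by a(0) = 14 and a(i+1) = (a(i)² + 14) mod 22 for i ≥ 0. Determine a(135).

8

We have a(0) = 14,  a(1) = 12,  a(2) = 4,  a(3) = 8,  a(4) = 12.
Since a(4) = a(1) = 12, the sequence is eventually periodic: after a pre-period of length 1 it cycles with period 3.
For i ≥ 1, a(i) depends only on (i - 1) mod 3. (135 - 1) mod 3 = 2, so a(135) = a(3) = 8.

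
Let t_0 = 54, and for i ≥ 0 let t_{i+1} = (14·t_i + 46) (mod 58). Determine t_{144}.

t_0 = 54, t_1 = 48, t_2 = 22, t_3 = 6, t_4 = 14, t_5 = 10, t_6 = 12, t_7 = 40, t_8 = 26, t_9 = 4, t_{10} = 44, t_{11} = 24, t_{12} = 34, t_{13} = 0, t_{14} = 46, t_{15} = 52, t_{16} = 20, t_{17} = 36, t_{18} = 28, t_{19} = 32, t_{20} = 30, t_{21} = 2, t_{22} = 16, t_{23} = 38, t_{24} = 56, t_{25} = 18, t_{26} = 8, t_{27} = 42, t_{28} = 54.
Since t_{28} = t_0 = 54, the sequence is periodic with period 28.
(144 - 0) mod 28 = 4, so t_{144} = t_4 = 14.

14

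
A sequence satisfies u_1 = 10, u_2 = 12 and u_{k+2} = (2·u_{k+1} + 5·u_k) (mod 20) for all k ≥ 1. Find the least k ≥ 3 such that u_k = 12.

6

u_1 = 10, u_2 = 12, u_3 = 14, u_4 = 8, u_5 = 6, u_6 = 12, u_7 = 14.
Since (u_6, u_7) = (u_2, u_3) = (12, 14) (two consecutive terms determine the rest), the sequence is eventually periodic: after a pre-period of length 1 it cycles with period 4.
The value 12 next appears (with k ≥ 3) at u_6.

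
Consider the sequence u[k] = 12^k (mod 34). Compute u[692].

Computing terms: u[1] = 12,  u[2] = 8,  u[3] = 28,  u[4] = 30,  u[5] = 20,  u[6] = 2,  u[7] = 24,  u[8] = 16,  u[9] = 22,  u[10] = 26,  u[11] = 6,  u[12] = 4,  u[13] = 14,  u[14] = 32,  u[15] = 10,  u[16] = 18,  u[17] = 12.
Since u[17] = u[1] = 12, the sequence is periodic with period 16.
(692 - 1) mod 16 = 3, so u[692] = u[4] = 30.

30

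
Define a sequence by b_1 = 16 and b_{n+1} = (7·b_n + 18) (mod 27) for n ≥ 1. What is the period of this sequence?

9

We have b_1 = 16,  b_2 = 22,  b_3 = 10,  b_4 = 7,  b_5 = 13,  b_6 = 1,  b_7 = 25,  b_8 = 4,  b_9 = 19,  b_{10} = 16.
Since b_{10} = b_1 = 16, the sequence is periodic with period 9.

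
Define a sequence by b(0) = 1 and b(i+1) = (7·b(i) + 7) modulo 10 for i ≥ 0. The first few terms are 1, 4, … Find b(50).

Computing terms: b(0) = 1, b(1) = 4, b(2) = 5, b(3) = 2, b(4) = 1.
The sequence repeats with period 4.
(50 - 0) mod 4 = 2, so b(50) = b(2) = 5.

5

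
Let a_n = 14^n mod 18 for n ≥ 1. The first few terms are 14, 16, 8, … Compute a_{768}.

a_1 = 14,  a_2 = 16,  a_3 = 8,  a_4 = 4,  a_5 = 2,  a_6 = 10,  a_7 = 14.
The sequence repeats with period 6.
(768 - 1) mod 6 = 5, so a_{768} = a_6 = 10.

10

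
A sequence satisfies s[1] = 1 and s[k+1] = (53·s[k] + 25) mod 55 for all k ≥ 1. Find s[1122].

23

s[1] = 1, s[2] = 23, s[3] = 34, s[4] = 12, s[5] = 1.
The sequence repeats with period 4.
(1122 - 1) mod 4 = 1, so s[1122] = s[2] = 23.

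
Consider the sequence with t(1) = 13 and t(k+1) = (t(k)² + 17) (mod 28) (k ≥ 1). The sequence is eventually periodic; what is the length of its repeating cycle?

Listing terms: t(1) = 13, t(2) = 18, t(3) = 5, t(4) = 14, t(5) = 17, t(6) = 26, t(7) = 21, t(8) = 10, t(9) = 5.
Since t(9) = t(3) = 5, the sequence is eventually periodic: after a pre-period of length 2 it cycles with period 6.

6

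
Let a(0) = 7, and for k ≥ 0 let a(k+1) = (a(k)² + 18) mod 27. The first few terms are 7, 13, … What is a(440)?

Computing terms: a(0) = 7,  a(1) = 13,  a(2) = 25,  a(3) = 22,  a(4) = 16,  a(5) = 4,  a(6) = 7.
Since a(6) = a(0) = 7, the sequence is periodic with period 6.
So a(440) = a(0 + ((440-0) mod 6)) = a(2) = 25.

25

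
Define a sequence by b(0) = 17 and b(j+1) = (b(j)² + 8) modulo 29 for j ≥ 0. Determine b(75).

12

Computing terms: b(0) = 17, b(1) = 7, b(2) = 28, b(3) = 9, b(4) = 2, b(5) = 12, b(6) = 7.
Since b(6) = b(1) = 7, the sequence is eventually periodic: after a pre-period of length 1 it cycles with period 5.
For j ≥ 1, b(j) depends only on (j - 1) mod 5. (75 - 1) mod 5 = 4, so b(75) = b(5) = 12.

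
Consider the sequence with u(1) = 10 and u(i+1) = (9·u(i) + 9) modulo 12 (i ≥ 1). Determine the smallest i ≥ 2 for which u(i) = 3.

2

Listing terms: u(1) = 10, u(2) = 3, u(3) = 0, u(4) = 9, u(5) = 6, u(6) = 3.
Since u(6) = u(2) = 3, the sequence is eventually periodic: after a pre-period of length 1 it cycles with period 4.
The value 3 first appears (with i ≥ 2) at u(2).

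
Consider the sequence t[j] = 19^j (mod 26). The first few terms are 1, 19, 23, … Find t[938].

23

We have t[0] = 1; t[1] = 19; t[2] = 23; t[3] = 21; t[4] = 9; t[5] = 15; t[6] = 25; t[7] = 7; t[8] = 3; t[9] = 5; t[10] = 17; t[11] = 11; t[12] = 1.
The sequence repeats with period 12.
So t[938] = t[0 + ((938-0) mod 12)] = t[2] = 23.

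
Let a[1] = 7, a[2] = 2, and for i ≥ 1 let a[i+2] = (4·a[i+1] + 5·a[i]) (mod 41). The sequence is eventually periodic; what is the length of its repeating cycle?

Computing terms: a[1] = 7,  a[2] = 2,  a[3] = 2,  a[4] = 18,  a[5] = 0,  a[6] = 8,  a[7] = 32,  a[8] = 4,  a[9] = 12,  a[10] = 27,  a[11] = 4,  a[12] = 28,  a[13] = 9,  a[14] = 12,  a[15] = 11,  a[16] = 22,  a[17] = 20,  a[18] = 26,  a[19] = 40,  a[20] = 3,  a[21] = 7,  a[22] = 2.
Since (a[21], a[22]) = (a[1], a[2]) = (7, 2) (two consecutive terms determine the rest), the sequence is periodic with period 20.

20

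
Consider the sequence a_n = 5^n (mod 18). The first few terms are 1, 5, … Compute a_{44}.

7

We have a_0 = 1; a_1 = 5; a_2 = 7; a_3 = 17; a_4 = 13; a_5 = 11; a_6 = 1.
Since a_6 = a_0 = 1, the sequence is periodic with period 6.
So a_{44} = a_{0 + ((44-0) mod 6)} = a_2 = 7.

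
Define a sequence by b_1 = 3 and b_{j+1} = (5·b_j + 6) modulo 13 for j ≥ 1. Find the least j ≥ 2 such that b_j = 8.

2

Computing terms: b_1 = 3; b_2 = 8; b_3 = 7; b_4 = 2; b_5 = 3.
Since b_5 = b_1 = 3, the sequence is periodic with period 4.
The value 8 first appears (with j ≥ 2) at b_2.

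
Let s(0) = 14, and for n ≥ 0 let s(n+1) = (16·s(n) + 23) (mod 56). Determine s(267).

Listing terms: s(0) = 14; s(1) = 23; s(2) = 55; s(3) = 7; s(4) = 23.
Since s(4) = s(1) = 23, the sequence is eventually periodic: after a pre-period of length 1 it cycles with period 3.
For n ≥ 1, s(n) depends only on (n - 1) mod 3. (267 - 1) mod 3 = 2, so s(267) = s(3) = 7.

7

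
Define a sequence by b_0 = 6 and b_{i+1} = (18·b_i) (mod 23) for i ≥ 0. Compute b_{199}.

We have b_0 = 6, b_1 = 16, b_2 = 12, b_3 = 9, b_4 = 1, b_5 = 18, b_6 = 2, b_7 = 13, b_8 = 4, b_9 = 3, b_{10} = 8, b_{11} = 6.
The sequence repeats with period 11.
So b_{199} = b_{0 + ((199-0) mod 11)} = b_1 = 16.

16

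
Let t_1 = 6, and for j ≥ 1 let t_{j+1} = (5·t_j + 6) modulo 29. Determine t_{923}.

Listing terms: t_1 = 6, t_2 = 7, t_3 = 12, t_4 = 8, t_5 = 17, t_6 = 4, t_7 = 26, t_8 = 20, t_9 = 19, t_{10} = 14, t_{11} = 18, t_{12} = 9, t_{13} = 22, t_{14} = 0, t_{15} = 6.
Since t_{15} = t_1 = 6, the sequence is periodic with period 14.
(923 - 1) mod 14 = 12, so t_{923} = t_{13} = 22.

22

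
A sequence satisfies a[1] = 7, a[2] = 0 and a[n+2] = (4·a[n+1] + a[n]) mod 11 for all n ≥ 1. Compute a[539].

9

a[1] = 7; a[2] = 0; a[3] = 7; a[4] = 6; a[5] = 9; a[6] = 9; a[7] = 1; a[8] = 2; a[9] = 9; a[10] = 5; a[11] = 7; a[12] = 0.
The sequence repeats with period 10.
(539 - 1) mod 10 = 8, so a[539] = a[9] = 9.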